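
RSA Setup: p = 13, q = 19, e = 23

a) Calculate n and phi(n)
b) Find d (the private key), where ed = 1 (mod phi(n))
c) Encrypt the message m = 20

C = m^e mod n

Step 1: n = 13 * 19 = 247.
Step 2: phi(n) = (13-1)(19-1) = 12 * 18 = 216.
Step 3: Find d = 23^(-1) mod 216 = 47.
  Verify: 23 * 47 = 1081 = 1 (mod 216).
Step 4: C = 20^23 mod 247 = 210.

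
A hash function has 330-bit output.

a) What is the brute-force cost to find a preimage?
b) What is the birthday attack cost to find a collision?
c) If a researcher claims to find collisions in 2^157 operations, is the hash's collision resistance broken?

Step 1: Preimage resistance requires brute-force of 2^330 operations.
Step 2: Collision resistance (birthday bound) = 2^(330/2) = 2^165.
Step 3: The claimed attack costs 2^157 operations.
Step 4: Since 2^157 < 2^165, the claimed attack beats the generic birthday bound, so collision resistance is broken.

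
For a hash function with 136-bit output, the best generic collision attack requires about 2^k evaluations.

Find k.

Step 1: The hash has a 136-bit output.
Step 2: Collision resistance means it should be infeasible to find any x != y with h(x) = h(y).
By the birthday bound, a generic collision search succeeds after about sqrt(2^136) = 2^(136/2) = 2^68 evaluations.
Step 3: Security level = 68 bits.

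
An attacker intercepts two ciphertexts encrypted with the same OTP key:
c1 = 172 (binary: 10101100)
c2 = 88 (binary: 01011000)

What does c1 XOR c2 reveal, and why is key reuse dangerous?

Step 1: c1 XOR c2 = (m1 XOR k) XOR (m2 XOR k).
Step 2: By XOR associativity/commutativity: = m1 XOR m2 XOR k XOR k = m1 XOR m2.
Step 3: 10101100 XOR 01011000 = 11110100 = 244.
Step 4: The key cancels out! An attacker learns m1 XOR m2 = 244, revealing the relationship between plaintexts.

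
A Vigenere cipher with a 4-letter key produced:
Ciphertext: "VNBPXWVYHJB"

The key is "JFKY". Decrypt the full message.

Step 1: Key 'JFKY' has length 4. Extended key: JFKYJFKYJFK
Step 2: Decrypt each position:
  V(21) - J(9) = 12 = M
  N(13) - F(5) = 8 = I
  B(1) - K(10) = 17 = R
  P(15) - Y(24) = 17 = R
  X(23) - J(9) = 14 = O
  W(22) - F(5) = 17 = R
  V(21) - K(10) = 11 = L
  Y(24) - Y(24) = 0 = A
  H(7) - J(9) = 24 = Y
  J(9) - F(5) = 4 = E
  B(1) - K(10) = 17 = R
Plaintext: MIRRORLAYER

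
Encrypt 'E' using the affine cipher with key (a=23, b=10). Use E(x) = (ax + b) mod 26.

Step 1: Convert 'E' to number: x = 4.
Step 2: E(4) = (23 * 4 + 10) mod 26 = 102 mod 26 = 24.
Step 3: Convert 24 back to letter: Y.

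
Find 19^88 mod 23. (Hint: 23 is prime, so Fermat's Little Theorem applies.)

Step 1: Since 23 is prime, by Fermat's Little Theorem: 19^22 = 1 (mod 23).
Step 2: Reduce exponent: 88 mod 22 = 0.
Step 3: So 19^88 = 19^0 (mod 23).
Step 4: 19^0 mod 23 = 1.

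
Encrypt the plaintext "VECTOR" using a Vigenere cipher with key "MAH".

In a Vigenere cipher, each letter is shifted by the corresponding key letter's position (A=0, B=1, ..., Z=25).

Step 1: Repeat key to match plaintext length:
  Plaintext: VECTOR
  Key:       MAHMAH
Step 2: Encrypt each letter:
  V(21) + M(12) = (21+12) mod 26 = 7 = H
  E(4) + A(0) = (4+0) mod 26 = 4 = E
  C(2) + H(7) = (2+7) mod 26 = 9 = J
  T(19) + M(12) = (19+12) mod 26 = 5 = F
  O(14) + A(0) = (14+0) mod 26 = 14 = O
  R(17) + H(7) = (17+7) mod 26 = 24 = Y
Ciphertext: HEJFOY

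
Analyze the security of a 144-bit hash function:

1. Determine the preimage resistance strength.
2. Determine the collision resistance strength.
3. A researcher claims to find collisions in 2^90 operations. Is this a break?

Step 1: Preimage resistance requires brute-force of 2^144 operations.
Step 2: Collision resistance (birthday bound) = 2^(144/2) = 2^72.
Step 3: The claimed attack costs 2^90 operations.
Step 4: Since 2^90 >= 2^72, the claimed attack is no faster than the generic birthday attack, so this does not break collision resistance.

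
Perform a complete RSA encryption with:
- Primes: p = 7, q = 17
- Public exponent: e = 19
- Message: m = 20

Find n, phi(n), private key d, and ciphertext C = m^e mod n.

Step 1: n = 7 * 17 = 119.
Step 2: phi(n) = (7-1)(17-1) = 6 * 16 = 96.
Step 3: Find d = 19^(-1) mod 96 = 91.
  Verify: 19 * 91 = 1729 = 1 (mod 96).
Step 4: C = 20^19 mod 119 = 27.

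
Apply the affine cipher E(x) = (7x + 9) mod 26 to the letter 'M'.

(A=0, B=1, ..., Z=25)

Step 1: Convert 'M' to number: x = 12.
Step 2: E(12) = (7 * 12 + 9) mod 26 = 93 mod 26 = 15.
Step 3: Convert 15 back to letter: P.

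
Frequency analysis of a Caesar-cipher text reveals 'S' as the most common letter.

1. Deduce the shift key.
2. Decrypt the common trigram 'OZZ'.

Step 1: In English, 'E' is the most frequent letter (12.7%).
Step 2: The most frequent ciphertext letter is 'S' (position 18).
Step 3: Shift = (18 - 4) mod 26 = 14.
Step 4: Decrypt 'OZZ' by shifting back 14:
  O -> A
  Z -> L
  Z -> L
Step 5: 'OZZ' decrypts to 'ALL'.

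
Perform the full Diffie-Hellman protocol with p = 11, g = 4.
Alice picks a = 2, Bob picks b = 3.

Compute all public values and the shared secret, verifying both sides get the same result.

Step 1: A = g^a mod p = 4^2 mod 11 = 5.
Step 2: B = g^b mod p = 4^3 mod 11 = 9.
Step 3: Alice computes s = B^a mod p = 9^2 mod 11 = 4.
Step 4: Bob computes s = A^b mod p = 5^3 mod 11 = 4.
Both sides agree: shared secret = 4.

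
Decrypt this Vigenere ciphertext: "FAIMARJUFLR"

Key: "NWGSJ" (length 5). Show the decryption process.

Step 1: Key 'NWGSJ' has length 5. Extended key: NWGSJNWGSJN
Step 2: Decrypt each position:
  F(5) - N(13) = 18 = S
  A(0) - W(22) = 4 = E
  I(8) - G(6) = 2 = C
  M(12) - S(18) = 20 = U
  A(0) - J(9) = 17 = R
  R(17) - N(13) = 4 = E
  J(9) - W(22) = 13 = N
  U(20) - G(6) = 14 = O
  F(5) - S(18) = 13 = N
  L(11) - J(9) = 2 = C
  R(17) - N(13) = 4 = E
Plaintext: SECURENONCE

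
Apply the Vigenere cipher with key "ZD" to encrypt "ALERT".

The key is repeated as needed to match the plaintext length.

Step 1: Repeat key to match plaintext length:
  Plaintext: ALERT
  Key:       ZDZDZ
Step 2: Encrypt each letter:
  A(0) + Z(25) = (0+25) mod 26 = 25 = Z
  L(11) + D(3) = (11+3) mod 26 = 14 = O
  E(4) + Z(25) = (4+25) mod 26 = 3 = D
  R(17) + D(3) = (17+3) mod 26 = 20 = U
  T(19) + Z(25) = (19+25) mod 26 = 18 = S
Ciphertext: ZODUS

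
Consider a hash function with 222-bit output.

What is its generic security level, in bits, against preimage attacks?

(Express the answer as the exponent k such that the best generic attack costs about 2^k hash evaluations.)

Step 1: The hash has a 222-bit output.
Step 2: Preimage resistance means: given a digest h(x), it should be infeasible to find any input that hashes to it.
With a 222-bit output there are 2^222 possible digests, so a generic brute-force preimage search costs about 2^222 evaluations.
Step 3: Security level = 222 bits.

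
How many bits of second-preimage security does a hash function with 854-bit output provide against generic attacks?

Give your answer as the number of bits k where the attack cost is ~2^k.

Step 1: The hash has a 854-bit output.
Step 2: Second-preimage resistance means: given a specific input x, it should be infeasible to find a different y with h(y) = h(x).
With a 854-bit output, a generic search for a second preimage costs about 2^854 evaluations (each trial matches the fixed target with probability 2^-854).
Step 3: Security level = 854 bits.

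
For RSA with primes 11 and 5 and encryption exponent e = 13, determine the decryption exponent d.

Step 1: n = 11 * 5 = 55.
Step 2: phi(n) = 10 * 4 = 40.
Step 3: Find d such that 13 * d = 1 (mod 40).
Step 4: d = 13^(-1) mod 40 = 37.
Verification: 13 * 37 = 481 = 12 * 40 + 1.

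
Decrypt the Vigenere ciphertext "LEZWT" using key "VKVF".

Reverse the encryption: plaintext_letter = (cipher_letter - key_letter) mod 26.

Step 1: Extend key: VKVFV
Step 2: Decrypt each letter (c - k) mod 26:
  L(11) - V(21) = (11-21) mod 26 = 16 = Q
  E(4) - K(10) = (4-10) mod 26 = 20 = U
  Z(25) - V(21) = (25-21) mod 26 = 4 = E
  W(22) - F(5) = (22-5) mod 26 = 17 = R
  T(19) - V(21) = (19-21) mod 26 = 24 = Y
Plaintext: QUERY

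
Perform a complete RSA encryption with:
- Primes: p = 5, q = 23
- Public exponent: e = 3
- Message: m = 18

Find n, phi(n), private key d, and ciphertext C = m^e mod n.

Step 1: n = 5 * 23 = 115.
Step 2: phi(n) = (5-1)(23-1) = 4 * 22 = 88.
Step 3: Find d = 3^(-1) mod 88 = 59.
  Verify: 3 * 59 = 177 = 1 (mod 88).
Step 4: C = 18^3 mod 115 = 82.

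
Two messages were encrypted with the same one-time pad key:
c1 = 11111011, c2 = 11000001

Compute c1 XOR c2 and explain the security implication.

Step 1: c1 XOR c2 = (m1 XOR k) XOR (m2 XOR k).
Step 2: By XOR associativity/commutativity: = m1 XOR m2 XOR k XOR k = m1 XOR m2.
Step 3: 11111011 XOR 11000001 = 00111010 = 58.
Step 4: The key cancels out! An attacker learns m1 XOR m2 = 58, revealing the relationship between plaintexts.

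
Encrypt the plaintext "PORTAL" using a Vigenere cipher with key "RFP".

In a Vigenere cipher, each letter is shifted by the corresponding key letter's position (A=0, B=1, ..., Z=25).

Step 1: Repeat key to match plaintext length:
  Plaintext: PORTAL
  Key:       RFPRFP
Step 2: Encrypt each letter:
  P(15) + R(17) = (15+17) mod 26 = 6 = G
  O(14) + F(5) = (14+5) mod 26 = 19 = T
  R(17) + P(15) = (17+15) mod 26 = 6 = G
  T(19) + R(17) = (19+17) mod 26 = 10 = K
  A(0) + F(5) = (0+5) mod 26 = 5 = F
  L(11) + P(15) = (11+15) mod 26 = 0 = A
Ciphertext: GTGKFA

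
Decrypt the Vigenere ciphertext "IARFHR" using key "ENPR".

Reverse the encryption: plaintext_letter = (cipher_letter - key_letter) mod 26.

Step 1: Extend key: ENPREN
Step 2: Decrypt each letter (c - k) mod 26:
  I(8) - E(4) = (8-4) mod 26 = 4 = E
  A(0) - N(13) = (0-13) mod 26 = 13 = N
  R(17) - P(15) = (17-15) mod 26 = 2 = C
  F(5) - R(17) = (5-17) mod 26 = 14 = O
  H(7) - E(4) = (7-4) mod 26 = 3 = D
  R(17) - N(13) = (17-13) mod 26 = 4 = E
Plaintext: ENCODE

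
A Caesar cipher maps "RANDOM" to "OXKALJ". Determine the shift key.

Step 1: Compare first letters: R (position 17) -> O (position 14).
Step 2: Shift = (14 - 17) mod 26 = 23.
The shift value is 23.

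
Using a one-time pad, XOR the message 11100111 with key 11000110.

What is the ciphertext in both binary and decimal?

Step 1: Write out the XOR operation bit by bit:
  Message: 11100111
  Key:     11000110
  XOR:     00100001
Step 2: Convert to decimal: 00100001 = 33.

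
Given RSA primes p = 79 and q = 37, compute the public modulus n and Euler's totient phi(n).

Step 1: n = p * q = 79 * 37 = 2923.
Step 2: phi(n) = (p-1)(q-1) = 78 * 36 = 2808.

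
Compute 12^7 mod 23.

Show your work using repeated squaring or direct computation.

Step 1: Compute 12^7 mod 23 step by step, reducing modulo 23 at each step.
  12^1 mod 23 = 12
  12^2 mod 23 = (12 * 12) mod 23 = 6
  12^3 mod 23 = (6 * 12) mod 23 = 3
  12^4 mod 23 = (3 * 12) mod 23 = 13
  12^5 mod 23 = (13 * 12) mod 23 = 18
  12^6 mod 23 = (18 * 12) mod 23 = 9
  12^7 mod 23 = (9 * 12) mod 23 = 16
Step 2: Result = 16.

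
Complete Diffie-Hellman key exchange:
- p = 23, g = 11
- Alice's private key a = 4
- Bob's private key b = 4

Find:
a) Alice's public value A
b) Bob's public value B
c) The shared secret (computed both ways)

Step 1: A = g^a mod p = 11^4 mod 23 = 13.
Step 2: B = g^b mod p = 11^4 mod 23 = 13.
Step 3: Alice computes s = B^a mod p = 13^4 mod 23 = 18.
Step 4: Bob computes s = A^b mod p = 13^4 mod 23 = 18.
Both sides agree: shared secret = 18.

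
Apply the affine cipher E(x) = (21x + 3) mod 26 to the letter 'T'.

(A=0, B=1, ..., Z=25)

Step 1: Convert 'T' to number: x = 19.
Step 2: E(19) = (21 * 19 + 3) mod 26 = 402 mod 26 = 12.
Step 3: Convert 12 back to letter: M.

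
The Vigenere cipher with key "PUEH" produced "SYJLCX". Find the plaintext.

Step 1: Extend key: PUEHPU
Step 2: Decrypt each letter (c - k) mod 26:
  S(18) - P(15) = (18-15) mod 26 = 3 = D
  Y(24) - U(20) = (24-20) mod 26 = 4 = E
  J(9) - E(4) = (9-4) mod 26 = 5 = F
  L(11) - H(7) = (11-7) mod 26 = 4 = E
  C(2) - P(15) = (2-15) mod 26 = 13 = N
  X(23) - U(20) = (23-20) mod 26 = 3 = D
Plaintext: DEFEND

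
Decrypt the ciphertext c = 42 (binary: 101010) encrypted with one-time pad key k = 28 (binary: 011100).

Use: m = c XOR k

Step 1: XOR ciphertext with key:
  Ciphertext: 101010
  Key:        011100
  XOR:        110110
Step 2: Plaintext = 110110 = 54 in decimal.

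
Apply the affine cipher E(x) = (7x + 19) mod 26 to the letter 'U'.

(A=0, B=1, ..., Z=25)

Step 1: Convert 'U' to number: x = 20.
Step 2: E(20) = (7 * 20 + 19) mod 26 = 159 mod 26 = 3.
Step 3: Convert 3 back to letter: D.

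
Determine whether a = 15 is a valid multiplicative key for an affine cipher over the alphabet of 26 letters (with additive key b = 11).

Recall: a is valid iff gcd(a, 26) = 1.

Step 1: Compute gcd(15, 26).
Step 2: gcd(15, 26) = 1.
Since gcd = 1, 15 is coprime with 26, so it is a valid key.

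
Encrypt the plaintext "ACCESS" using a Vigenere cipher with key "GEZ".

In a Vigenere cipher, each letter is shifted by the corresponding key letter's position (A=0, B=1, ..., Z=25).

Step 1: Repeat key to match plaintext length:
  Plaintext: ACCESS
  Key:       GEZGEZ
Step 2: Encrypt each letter:
  A(0) + G(6) = (0+6) mod 26 = 6 = G
  C(2) + E(4) = (2+4) mod 26 = 6 = G
  C(2) + Z(25) = (2+25) mod 26 = 1 = B
  E(4) + G(6) = (4+6) mod 26 = 10 = K
  S(18) + E(4) = (18+4) mod 26 = 22 = W
  S(18) + Z(25) = (18+25) mod 26 = 17 = R
Ciphertext: GGBKWR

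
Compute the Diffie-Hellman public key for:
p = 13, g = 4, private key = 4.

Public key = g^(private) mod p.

Step 1: A = g^a mod p = 4^4 mod 13.
  4^1 mod 13 = 4
  4^2 mod 13 = (4 * 4) mod 13 = 3
  4^3 mod 13 = (3 * 4) mod 13 = 12
  4^4 mod 13 = (12 * 4) mod 13 = 9
Result: A = 9.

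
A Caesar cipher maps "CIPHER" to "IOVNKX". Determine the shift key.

Step 1: Compare first letters: C (position 2) -> I (position 8).
Step 2: Shift = (8 - 2) mod 26 = 6.
The shift value is 6.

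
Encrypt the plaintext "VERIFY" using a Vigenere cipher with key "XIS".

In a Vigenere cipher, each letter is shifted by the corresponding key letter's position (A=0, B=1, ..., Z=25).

Step 1: Repeat key to match plaintext length:
  Plaintext: VERIFY
  Key:       XISXIS
Step 2: Encrypt each letter:
  V(21) + X(23) = (21+23) mod 26 = 18 = S
  E(4) + I(8) = (4+8) mod 26 = 12 = M
  R(17) + S(18) = (17+18) mod 26 = 9 = J
  I(8) + X(23) = (8+23) mod 26 = 5 = F
  F(5) + I(8) = (5+8) mod 26 = 13 = N
  Y(24) + S(18) = (24+18) mod 26 = 16 = Q
Ciphertext: SMJFNQ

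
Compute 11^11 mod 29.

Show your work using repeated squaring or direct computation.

Step 1: Compute 11^11 mod 29 step by step, reducing modulo 29 at each step.
  11^1 mod 29 = 11
  11^2 mod 29 = (11 * 11) mod 29 = 5
  11^3 mod 29 = (5 * 11) mod 29 = 26
  11^4 mod 29 = (26 * 11) mod 29 = 25
  11^5 mod 29 = (25 * 11) mod 29 = 14
  11^6 mod 29 = (14 * 11) mod 29 = 9
  11^7 mod 29 = (9 * 11) mod 29 = 12
  11^8 mod 29 = (12 * 11) mod 29 = 16
  11^9 mod 29 = (16 * 11) mod 29 = 2
  11^10 mod 29 = (2 * 11) mod 29 = 22
  11^11 mod 29 = (22 * 11) mod 29 = 10
Step 2: Result = 10.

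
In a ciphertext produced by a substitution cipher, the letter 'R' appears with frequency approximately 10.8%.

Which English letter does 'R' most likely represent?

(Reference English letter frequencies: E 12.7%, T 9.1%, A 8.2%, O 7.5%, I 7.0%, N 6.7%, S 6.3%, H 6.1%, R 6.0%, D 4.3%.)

Step 1: The observed frequency is 10.8%.
Step 2: Compare with English frequencies:
  E: 12.7% (difference: 1.9%)
  T: 9.1% (difference: 1.7%) <-- closest
  A: 8.2% (difference: 2.6%)
  O: 7.5% (difference: 3.3%)
  I: 7.0% (difference: 3.8%)
  N: 6.7% (difference: 4.1%)
  S: 6.3% (difference: 4.5%)
  H: 6.1% (difference: 4.7%)
  R: 6.0% (difference: 4.8%)
  D: 4.3% (difference: 6.5%)
Step 3: 'R' most likely represents 'T' (frequency 9.1%).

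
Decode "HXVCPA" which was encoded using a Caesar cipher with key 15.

Step 1: Reverse the shift by subtracting 15 from each letter position.
  H (position 7) -> position (7-15) mod 26 = 18 -> S
  X (position 23) -> position (23-15) mod 26 = 8 -> I
  V (position 21) -> position (21-15) mod 26 = 6 -> G
  C (position 2) -> position (2-15) mod 26 = 13 -> N
  P (position 15) -> position (15-15) mod 26 = 0 -> A
  A (position 0) -> position (0-15) mod 26 = 11 -> L
Decrypted message: SIGNAL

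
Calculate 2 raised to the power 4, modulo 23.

Step 1: Compute 2^4 mod 23 step by step, reducing modulo 23 at each step.
  2^1 mod 23 = 2
  2^2 mod 23 = (2 * 2) mod 23 = 4
  2^3 mod 23 = (4 * 2) mod 23 = 8
  2^4 mod 23 = (8 * 2) mod 23 = 16
Step 2: Result = 16.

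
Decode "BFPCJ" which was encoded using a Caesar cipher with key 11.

Step 1: Reverse the shift by subtracting 11 from each letter position.
  B (position 1) -> position (1-11) mod 26 = 16 -> Q
  F (position 5) -> position (5-11) mod 26 = 20 -> U
  P (position 15) -> position (15-11) mod 26 = 4 -> E
  C (position 2) -> position (2-11) mod 26 = 17 -> R
  J (position 9) -> position (9-11) mod 26 = 24 -> Y
Decrypted message: QUERY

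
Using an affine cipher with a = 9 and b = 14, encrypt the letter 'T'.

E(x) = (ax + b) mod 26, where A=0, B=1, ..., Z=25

Step 1: Convert 'T' to number: x = 19.
Step 2: E(19) = (9 * 19 + 14) mod 26 = 185 mod 26 = 3.
Step 3: Convert 3 back to letter: D.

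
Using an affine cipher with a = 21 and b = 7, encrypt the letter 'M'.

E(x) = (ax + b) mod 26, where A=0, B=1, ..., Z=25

Step 1: Convert 'M' to number: x = 12.
Step 2: E(12) = (21 * 12 + 7) mod 26 = 259 mod 26 = 25.
Step 3: Convert 25 back to letter: Z.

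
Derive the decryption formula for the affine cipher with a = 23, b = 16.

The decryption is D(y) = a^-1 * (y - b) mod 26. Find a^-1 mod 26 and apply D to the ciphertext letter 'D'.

Step 1: Find a^-1, the modular inverse of 23 mod 26.
Step 2: We need 23 * a^-1 = 1 (mod 26).
Step 3: 23 * 17 = 391 = 15 * 26 + 1, so a^-1 = 17.
Step 4: D(y) = 17(y - 16) mod 26.
Step 5: Apply to 'D' (y = 3): D(3) = 17 * (3 - 16) mod 26 = 17 * -13 mod 26 = 13 -> 'N'.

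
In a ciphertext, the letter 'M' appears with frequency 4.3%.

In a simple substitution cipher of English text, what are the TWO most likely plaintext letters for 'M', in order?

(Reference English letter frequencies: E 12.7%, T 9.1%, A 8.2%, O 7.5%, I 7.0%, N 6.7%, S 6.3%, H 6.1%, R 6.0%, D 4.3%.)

Step 1: Observed frequency of 'M' is 4.3%.
Step 2: Compute distances to each reference frequency and sort:
  D (4.3%): difference = 0.0% <-- BEST
  R (6.0%): difference = 1.7% <-- RUNNER-UP
  H (6.1%): difference = 1.8%
  S (6.3%): difference = 2.0%
  N (6.7%): difference = 2.4%
Step 3: Most likely is 'D' (4.3%, diff 0.0%); second most likely is 'R' (6.0%, diff 1.7%).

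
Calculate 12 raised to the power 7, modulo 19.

Step 1: Compute 12^7 mod 19 step by step, reducing modulo 19 at each step.
  12^1 mod 19 = 12
  12^2 mod 19 = (12 * 12) mod 19 = 11
  12^3 mod 19 = (11 * 12) mod 19 = 18
  12^4 mod 19 = (18 * 12) mod 19 = 7
  12^5 mod 19 = (7 * 12) mod 19 = 8
  12^6 mod 19 = (8 * 12) mod 19 = 1
  12^7 mod 19 = (1 * 12) mod 19 = 12
Step 2: Result = 12.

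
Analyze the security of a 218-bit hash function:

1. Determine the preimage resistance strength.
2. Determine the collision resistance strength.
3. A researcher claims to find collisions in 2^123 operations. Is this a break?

Step 1: Preimage resistance requires brute-force of 2^218 operations.
Step 2: Collision resistance (birthday bound) = 2^(218/2) = 2^109.
Step 3: The claimed attack costs 2^123 operations.
Step 4: Since 2^123 >= 2^109, the claimed attack is no faster than the generic birthday attack, so this does not break collision resistance.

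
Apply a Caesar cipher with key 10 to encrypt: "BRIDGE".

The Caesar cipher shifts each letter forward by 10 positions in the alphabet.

Step 1: For each letter, shift forward by 10 positions (mod 26).
  B (position 1) -> position (1+10) mod 26 = 11 -> L
  R (position 17) -> position (17+10) mod 26 = 1 -> B
  I (position 8) -> position (8+10) mod 26 = 18 -> S
  D (position 3) -> position (3+10) mod 26 = 13 -> N
  G (position 6) -> position (6+10) mod 26 = 16 -> Q
  E (position 4) -> position (4+10) mod 26 = 14 -> O
Result: LBSNQO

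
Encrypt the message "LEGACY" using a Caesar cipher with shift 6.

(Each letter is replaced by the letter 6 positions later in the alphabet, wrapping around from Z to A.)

Step 1: For each letter, shift forward by 6 positions (mod 26).
  L (position 11) -> position (11+6) mod 26 = 17 -> R
  E (position 4) -> position (4+6) mod 26 = 10 -> K
  G (position 6) -> position (6+6) mod 26 = 12 -> M
  A (position 0) -> position (0+6) mod 26 = 6 -> G
  C (position 2) -> position (2+6) mod 26 = 8 -> I
  Y (position 24) -> position (24+6) mod 26 = 4 -> E
Result: RKMGIE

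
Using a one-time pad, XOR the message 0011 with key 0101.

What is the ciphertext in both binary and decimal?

Step 1: Write out the XOR operation bit by bit:
  Message: 0011
  Key:     0101
  XOR:     0110
Step 2: Convert to decimal: 0110 = 6.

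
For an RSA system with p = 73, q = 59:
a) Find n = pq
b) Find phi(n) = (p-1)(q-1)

Step 1: n = p * q = 73 * 59 = 4307.
Step 2: phi(n) = (p-1)(q-1) = 72 * 58 = 4176.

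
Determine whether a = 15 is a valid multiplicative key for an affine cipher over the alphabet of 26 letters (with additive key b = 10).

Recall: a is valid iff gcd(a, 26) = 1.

Step 1: Compute gcd(15, 26).
Step 2: gcd(15, 26) = 1.
Since gcd = 1, 15 is coprime with 26, so it is a valid key.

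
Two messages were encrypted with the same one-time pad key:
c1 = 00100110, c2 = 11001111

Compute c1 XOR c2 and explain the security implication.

Step 1: c1 XOR c2 = (m1 XOR k) XOR (m2 XOR k).
Step 2: By XOR associativity/commutativity: = m1 XOR m2 XOR k XOR k = m1 XOR m2.
Step 3: 00100110 XOR 11001111 = 11101001 = 233.
Step 4: The key cancels out! An attacker learns m1 XOR m2 = 233, revealing the relationship between plaintexts.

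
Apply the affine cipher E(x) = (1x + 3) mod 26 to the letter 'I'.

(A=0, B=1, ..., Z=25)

Step 1: Convert 'I' to number: x = 8.
Step 2: E(8) = (1 * 8 + 3) mod 26 = 11 mod 26 = 11.
Step 3: Convert 11 back to letter: L.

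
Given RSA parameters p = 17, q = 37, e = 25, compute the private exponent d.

Step 1: n = 17 * 37 = 629.
Step 2: phi(n) = 16 * 36 = 576.
Step 3: Find d such that 25 * d = 1 (mod 576).
Step 4: d = 25^(-1) mod 576 = 553.
Verification: 25 * 553 = 13825 = 24 * 576 + 1.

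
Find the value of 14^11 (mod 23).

Step 1: Compute 14^11 mod 23 step by step, reducing modulo 23 at each step.
  14^1 mod 23 = 14
  14^2 mod 23 = (14 * 14) mod 23 = 12
  14^3 mod 23 = (12 * 14) mod 23 = 7
  14^4 mod 23 = (7 * 14) mod 23 = 6
  14^5 mod 23 = (6 * 14) mod 23 = 15
  14^6 mod 23 = (15 * 14) mod 23 = 3
  14^7 mod 23 = (3 * 14) mod 23 = 19
  14^8 mod 23 = (19 * 14) mod 23 = 13
  14^9 mod 23 = (13 * 14) mod 23 = 21
  14^10 mod 23 = (21 * 14) mod 23 = 18
  14^11 mod 23 = (18 * 14) mod 23 = 22
Step 2: Result = 22.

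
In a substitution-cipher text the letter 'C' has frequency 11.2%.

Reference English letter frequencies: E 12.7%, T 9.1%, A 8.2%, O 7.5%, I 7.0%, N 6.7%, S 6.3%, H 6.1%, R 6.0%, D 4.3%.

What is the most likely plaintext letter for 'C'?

Step 1: The observed frequency is 11.2%.
Step 2: Compare with English frequencies:
  E: 12.7% (difference: 1.5%) <-- closest
  T: 9.1% (difference: 2.1%)
  A: 8.2% (difference: 3.0%)
  O: 7.5% (difference: 3.7%)
  I: 7.0% (difference: 4.2%)
  N: 6.7% (difference: 4.5%)
  S: 6.3% (difference: 4.9%)
  H: 6.1% (difference: 5.1%)
  R: 6.0% (difference: 5.2%)
  D: 4.3% (difference: 6.9%)
Step 3: 'C' most likely represents 'E' (frequency 12.7%).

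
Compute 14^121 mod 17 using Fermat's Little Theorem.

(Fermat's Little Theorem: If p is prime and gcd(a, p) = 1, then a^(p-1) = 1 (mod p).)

Step 1: Since 17 is prime, by Fermat's Little Theorem: 14^16 = 1 (mod 17).
Step 2: Reduce exponent: 121 mod 16 = 9.
Step 3: So 14^121 = 14^9 (mod 17).
Step 4: 14^9 mod 17 = 3.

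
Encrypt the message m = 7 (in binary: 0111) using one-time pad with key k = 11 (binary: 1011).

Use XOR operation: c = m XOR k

Step 1: Write out the XOR operation bit by bit:
  Message: 0111
  Key:     1011
  XOR:     1100
Step 2: Convert to decimal: 1100 = 12.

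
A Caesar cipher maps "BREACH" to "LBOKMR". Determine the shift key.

Step 1: Compare first letters: B (position 1) -> L (position 11).
Step 2: Shift = (11 - 1) mod 26 = 10.
The shift value is 10.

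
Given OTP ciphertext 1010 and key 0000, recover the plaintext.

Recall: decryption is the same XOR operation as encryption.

Step 1: XOR ciphertext with key:
  Ciphertext: 1010
  Key:        0000
  XOR:        1010
Step 2: Plaintext = 1010 = 10 in decimal.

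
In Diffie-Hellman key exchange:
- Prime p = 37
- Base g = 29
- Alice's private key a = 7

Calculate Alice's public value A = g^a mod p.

Step 1: A = g^a mod p = 29^7 mod 37.
  29^1 mod 37 = 29
  29^2 mod 37 = (29 * 29) mod 37 = 27
  29^3 mod 37 = (27 * 29) mod 37 = 6
  29^4 mod 37 = (6 * 29) mod 37 = 26
  29^5 mod 37 = (26 * 29) mod 37 = 14
  29^6 mod 37 = (14 * 29) mod 37 = 36
  29^7 mod 37 = (36 * 29) mod 37 = 8
Result: A = 8.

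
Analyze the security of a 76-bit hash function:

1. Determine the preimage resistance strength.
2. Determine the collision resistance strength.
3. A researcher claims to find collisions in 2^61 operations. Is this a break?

Step 1: Preimage resistance requires brute-force of 2^76 operations.
Step 2: Collision resistance (birthday bound) = 2^(76/2) = 2^38.
Step 3: The claimed attack costs 2^61 operations.
Step 4: Since 2^61 >= 2^38, the claimed attack is no faster than the generic birthday attack, so this does not break collision resistance.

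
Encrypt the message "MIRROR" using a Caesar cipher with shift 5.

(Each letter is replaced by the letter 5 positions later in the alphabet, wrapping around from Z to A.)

Step 1: For each letter, shift forward by 5 positions (mod 26).
  M (position 12) -> position (12+5) mod 26 = 17 -> R
  I (position 8) -> position (8+5) mod 26 = 13 -> N
  R (position 17) -> position (17+5) mod 26 = 22 -> W
  R (position 17) -> position (17+5) mod 26 = 22 -> W
  O (position 14) -> position (14+5) mod 26 = 19 -> T
  R (position 17) -> position (17+5) mod 26 = 22 -> W
Result: RNWWTW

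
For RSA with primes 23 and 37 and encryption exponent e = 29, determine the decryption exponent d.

Step 1: n = 23 * 37 = 851.
Step 2: phi(n) = 22 * 36 = 792.
Step 3: Find d such that 29 * d = 1 (mod 792).
Step 4: d = 29^(-1) mod 792 = 437.
Verification: 29 * 437 = 12673 = 16 * 792 + 1.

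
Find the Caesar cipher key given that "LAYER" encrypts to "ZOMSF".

Step 1: Compare first letters: L (position 11) -> Z (position 25).
Step 2: Shift = (25 - 11) mod 26 = 14.
The shift value is 14.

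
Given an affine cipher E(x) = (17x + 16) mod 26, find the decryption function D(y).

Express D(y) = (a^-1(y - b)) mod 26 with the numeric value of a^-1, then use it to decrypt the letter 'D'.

Step 1: Find a^-1, the modular inverse of 17 mod 26.
Step 2: We need 17 * a^-1 = 1 (mod 26).
Step 3: 17 * 23 = 391 = 15 * 26 + 1, so a^-1 = 23.
Step 4: D(y) = 23(y - 16) mod 26.
Step 5: Apply to 'D' (y = 3): D(3) = 23 * (3 - 16) mod 26 = 23 * -13 mod 26 = 13 -> 'N'.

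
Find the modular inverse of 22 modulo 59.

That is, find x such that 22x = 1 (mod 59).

Step 1: We need x such that 22 * x = 1 (mod 59).
Step 2: Using the extended Euclidean algorithm or trial:
  22 * 51 = 1122 = 19 * 59 + 1.
Step 3: Since 1122 mod 59 = 1, the inverse is x = 51.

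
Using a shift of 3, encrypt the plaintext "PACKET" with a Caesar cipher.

Step 1: For each letter, shift forward by 3 positions (mod 26).
  P (position 15) -> position (15+3) mod 26 = 18 -> S
  A (position 0) -> position (0+3) mod 26 = 3 -> D
  C (position 2) -> position (2+3) mod 26 = 5 -> F
  K (position 10) -> position (10+3) mod 26 = 13 -> N
  E (position 4) -> position (4+3) mod 26 = 7 -> H
  T (position 19) -> position (19+3) mod 26 = 22 -> W
Result: SDFNHW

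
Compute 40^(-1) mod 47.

Step 1: We need x such that 40 * x = 1 (mod 47).
Step 2: Using the extended Euclidean algorithm or trial:
  40 * 20 = 800 = 17 * 47 + 1.
Step 3: Since 800 mod 47 = 1, the inverse is x = 20.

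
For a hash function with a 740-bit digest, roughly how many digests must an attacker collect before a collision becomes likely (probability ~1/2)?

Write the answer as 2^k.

Step 1: The birthday paradox gives collision probability ~50% after sqrt(2^n) = 2^(n/2) hashes.
Step 2: For 740-bit output: 2^(740/2) = 2^370.
Step 3: Approximately 2^370 hash computations needed.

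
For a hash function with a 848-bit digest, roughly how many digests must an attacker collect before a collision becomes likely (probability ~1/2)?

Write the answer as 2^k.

Step 1: The birthday paradox gives collision probability ~50% after sqrt(2^n) = 2^(n/2) hashes.
Step 2: For 848-bit output: 2^(848/2) = 2^424.
Step 3: Approximately 2^424 hash computations needed.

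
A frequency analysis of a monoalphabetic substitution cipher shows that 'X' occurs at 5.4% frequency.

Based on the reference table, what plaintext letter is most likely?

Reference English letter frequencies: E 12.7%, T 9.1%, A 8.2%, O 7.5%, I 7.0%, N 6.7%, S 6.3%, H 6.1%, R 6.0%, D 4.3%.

Step 1: The observed frequency is 5.4%.
Step 2: Compare with English frequencies:
  E: 12.7% (difference: 7.3%)
  T: 9.1% (difference: 3.7%)
  A: 8.2% (difference: 2.8%)
  O: 7.5% (difference: 2.1%)
  I: 7.0% (difference: 1.6%)
  N: 6.7% (difference: 1.3%)
  S: 6.3% (difference: 0.9%)
  H: 6.1% (difference: 0.7%)
  R: 6.0% (difference: 0.6%) <-- closest
  D: 4.3% (difference: 1.1%)
Step 3: 'X' most likely represents 'R' (frequency 6.0%).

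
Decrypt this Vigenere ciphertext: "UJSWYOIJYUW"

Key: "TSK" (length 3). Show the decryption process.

Step 1: Key 'TSK' has length 3. Extended key: TSKTSKTSKTS
Step 2: Decrypt each position:
  U(20) - T(19) = 1 = B
  J(9) - S(18) = 17 = R
  S(18) - K(10) = 8 = I
  W(22) - T(19) = 3 = D
  Y(24) - S(18) = 6 = G
  O(14) - K(10) = 4 = E
  I(8) - T(19) = 15 = P
  J(9) - S(18) = 17 = R
  Y(24) - K(10) = 14 = O
  U(20) - T(19) = 1 = B
  W(22) - S(18) = 4 = E
Plaintext: BRIDGEPROBE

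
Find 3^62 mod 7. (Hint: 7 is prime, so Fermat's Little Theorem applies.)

Step 1: Since 7 is prime, by Fermat's Little Theorem: 3^6 = 1 (mod 7).
Step 2: Reduce exponent: 62 mod 6 = 2.
Step 3: So 3^62 = 3^2 (mod 7).
Step 4: 3^2 mod 7 = 2.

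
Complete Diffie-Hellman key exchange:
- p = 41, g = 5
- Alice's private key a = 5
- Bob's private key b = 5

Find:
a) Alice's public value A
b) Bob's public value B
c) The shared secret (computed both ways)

Step 1: A = g^a mod p = 5^5 mod 41 = 9.
Step 2: B = g^b mod p = 5^5 mod 41 = 9.
Step 3: Alice computes s = B^a mod p = 9^5 mod 41 = 9.
Step 4: Bob computes s = A^b mod p = 9^5 mod 41 = 9.
Both sides agree: shared secret = 9.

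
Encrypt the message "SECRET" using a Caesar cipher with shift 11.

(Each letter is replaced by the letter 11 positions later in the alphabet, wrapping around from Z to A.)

Step 1: For each letter, shift forward by 11 positions (mod 26).
  S (position 18) -> position (18+11) mod 26 = 3 -> D
  E (position 4) -> position (4+11) mod 26 = 15 -> P
  C (position 2) -> position (2+11) mod 26 = 13 -> N
  R (position 17) -> position (17+11) mod 26 = 2 -> C
  E (position 4) -> position (4+11) mod 26 = 15 -> P
  T (position 19) -> position (19+11) mod 26 = 4 -> E
Result: DPNCPE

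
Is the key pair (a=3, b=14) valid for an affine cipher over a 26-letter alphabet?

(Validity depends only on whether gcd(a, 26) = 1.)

Step 1: Compute gcd(3, 26).
Step 2: gcd(3, 26) = 1.
Since gcd = 1, 3 is coprime with 26, so it is a valid key.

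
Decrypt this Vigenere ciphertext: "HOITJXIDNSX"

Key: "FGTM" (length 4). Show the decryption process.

Step 1: Key 'FGTM' has length 4. Extended key: FGTMFGTMFGT
Step 2: Decrypt each position:
  H(7) - F(5) = 2 = C
  O(14) - G(6) = 8 = I
  I(8) - T(19) = 15 = P
  T(19) - M(12) = 7 = H
  J(9) - F(5) = 4 = E
  X(23) - G(6) = 17 = R
  I(8) - T(19) = 15 = P
  D(3) - M(12) = 17 = R
  N(13) - F(5) = 8 = I
  S(18) - G(6) = 12 = M
  X(23) - T(19) = 4 = E
Plaintext: CIPHERPRIME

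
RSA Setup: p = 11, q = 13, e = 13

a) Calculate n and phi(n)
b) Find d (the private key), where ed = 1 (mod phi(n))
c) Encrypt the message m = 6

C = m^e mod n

Step 1: n = 11 * 13 = 143.
Step 2: phi(n) = (11-1)(13-1) = 10 * 12 = 120.
Step 3: Find d = 13^(-1) mod 120 = 37.
  Verify: 13 * 37 = 481 = 1 (mod 120).
Step 4: C = 6^13 mod 143 = 84.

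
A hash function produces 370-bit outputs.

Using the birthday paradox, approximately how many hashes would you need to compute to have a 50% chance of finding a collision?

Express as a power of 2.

Step 1: The birthday paradox gives collision probability ~50% after sqrt(2^n) = 2^(n/2) hashes.
Step 2: For 370-bit output: 2^(370/2) = 2^185.
Step 3: Approximately 2^185 hash computations needed.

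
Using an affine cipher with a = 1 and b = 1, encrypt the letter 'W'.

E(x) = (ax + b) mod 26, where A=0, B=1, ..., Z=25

Step 1: Convert 'W' to number: x = 22.
Step 2: E(22) = (1 * 22 + 1) mod 26 = 23 mod 26 = 23.
Step 3: Convert 23 back to letter: X.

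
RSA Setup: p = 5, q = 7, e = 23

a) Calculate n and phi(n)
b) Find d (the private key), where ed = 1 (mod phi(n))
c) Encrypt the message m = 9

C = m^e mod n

Step 1: n = 5 * 7 = 35.
Step 2: phi(n) = (5-1)(7-1) = 4 * 6 = 24.
Step 3: Find d = 23^(-1) mod 24 = 23.
  Verify: 23 * 23 = 529 = 1 (mod 24).
Step 4: C = 9^23 mod 35 = 4.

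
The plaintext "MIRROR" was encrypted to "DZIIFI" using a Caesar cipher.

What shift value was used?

Step 1: Compare first letters: M (position 12) -> D (position 3).
Step 2: Shift = (3 - 12) mod 26 = 17.
The shift value is 17.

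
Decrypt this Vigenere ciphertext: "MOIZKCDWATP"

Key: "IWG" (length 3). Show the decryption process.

Step 1: Key 'IWG' has length 3. Extended key: IWGIWGIWGIW
Step 2: Decrypt each position:
  M(12) - I(8) = 4 = E
  O(14) - W(22) = 18 = S
  I(8) - G(6) = 2 = C
  Z(25) - I(8) = 17 = R
  K(10) - W(22) = 14 = O
  C(2) - G(6) = 22 = W
  D(3) - I(8) = 21 = V
  W(22) - W(22) = 0 = A
  A(0) - G(6) = 20 = U
  T(19) - I(8) = 11 = L
  P(15) - W(22) = 19 = T
Plaintext: ESCROWVAULT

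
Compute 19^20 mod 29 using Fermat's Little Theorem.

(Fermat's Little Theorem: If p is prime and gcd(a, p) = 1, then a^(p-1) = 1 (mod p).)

Step 1: Since 29 is prime, by Fermat's Little Theorem: 19^28 = 1 (mod 29).
Step 2: Reduce exponent: 20 mod 28 = 20.
Step 3: So 19^20 = 19^20 (mod 29).
Step 4: 19^20 mod 29 = 7.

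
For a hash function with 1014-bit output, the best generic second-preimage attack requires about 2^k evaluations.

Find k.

Step 1: The hash has a 1014-bit output.
Step 2: Second-preimage resistance means: given a specific input x, it should be infeasible to find a different y with h(y) = h(x).
With a 1014-bit output, a generic search for a second preimage costs about 2^1014 evaluations (each trial matches the fixed target with probability 2^-1014).
Step 3: Security level = 1014 bits.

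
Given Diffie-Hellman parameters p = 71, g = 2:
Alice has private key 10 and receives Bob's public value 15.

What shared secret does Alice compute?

Step 1: s = B^a mod p = 15^10 mod 71.
  15^1 mod 71 = 15
  15^2 mod 71 = (15 * 15) mod 71 = 12
  15^3 mod 71 = (12 * 15) mod 71 = 38
  15^4 mod 71 = (38 * 15) mod 71 = 2
  15^5 mod 71 = (2 * 15) mod 71 = 30
  15^6 mod 71 = (30 * 15) mod 71 = 24
  15^7 mod 71 = (24 * 15) mod 71 = 5
  15^8 mod 71 = (5 * 15) mod 71 = 4
  15^9 mod 71 = (4 * 15) mod 71 = 60
  15^10 mod 71 = (60 * 15) mod 71 = 48
Result: shared secret = 48.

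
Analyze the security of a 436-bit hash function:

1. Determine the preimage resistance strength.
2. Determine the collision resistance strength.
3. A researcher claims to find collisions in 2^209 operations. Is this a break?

Step 1: Preimage resistance requires brute-force of 2^436 operations.
Step 2: Collision resistance (birthday bound) = 2^(436/2) = 2^218.
Step 3: The claimed attack costs 2^209 operations.
Step 4: Since 2^209 < 2^218, the claimed attack beats the generic birthday bound, so collision resistance is broken.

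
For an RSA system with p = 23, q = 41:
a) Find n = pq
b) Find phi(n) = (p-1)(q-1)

Step 1: n = p * q = 23 * 41 = 943.
Step 2: phi(n) = (p-1)(q-1) = 22 * 40 = 880.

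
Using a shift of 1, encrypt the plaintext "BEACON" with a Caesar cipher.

Step 1: For each letter, shift forward by 1 positions (mod 26).
  B (position 1) -> position (1+1) mod 26 = 2 -> C
  E (position 4) -> position (4+1) mod 26 = 5 -> F
  A (position 0) -> position (0+1) mod 26 = 1 -> B
  C (position 2) -> position (2+1) mod 26 = 3 -> D
  O (position 14) -> position (14+1) mod 26 = 15 -> P
  N (position 13) -> position (13+1) mod 26 = 14 -> O
Result: CFBDPO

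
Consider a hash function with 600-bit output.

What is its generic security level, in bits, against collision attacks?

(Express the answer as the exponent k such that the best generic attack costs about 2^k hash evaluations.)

Step 1: The hash has a 600-bit output.
Step 2: Collision resistance means it should be infeasible to find any x != y with h(x) = h(y).
By the birthday bound, a generic collision search succeeds after about sqrt(2^600) = 2^(600/2) = 2^300 evaluations.
Step 3: Security level = 300 bits.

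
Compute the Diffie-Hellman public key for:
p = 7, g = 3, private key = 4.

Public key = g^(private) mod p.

Step 1: A = g^a mod p = 3^4 mod 7.
  3^1 mod 7 = 3
  3^2 mod 7 = (3 * 3) mod 7 = 2
  3^3 mod 7 = (2 * 3) mod 7 = 6
  3^4 mod 7 = (6 * 3) mod 7 = 4
Result: A = 4.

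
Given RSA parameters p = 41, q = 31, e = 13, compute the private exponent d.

Step 1: n = 41 * 31 = 1271.
Step 2: phi(n) = 40 * 30 = 1200.
Step 3: Find d such that 13 * d = 1 (mod 1200).
Step 4: d = 13^(-1) mod 1200 = 277.
Verification: 13 * 277 = 3601 = 3 * 1200 + 1.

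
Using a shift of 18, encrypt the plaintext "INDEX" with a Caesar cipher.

Step 1: For each letter, shift forward by 18 positions (mod 26).
  I (position 8) -> position (8+18) mod 26 = 0 -> A
  N (position 13) -> position (13+18) mod 26 = 5 -> F
  D (position 3) -> position (3+18) mod 26 = 21 -> V
  E (position 4) -> position (4+18) mod 26 = 22 -> W
  X (position 23) -> position (23+18) mod 26 = 15 -> P
Result: AFVWP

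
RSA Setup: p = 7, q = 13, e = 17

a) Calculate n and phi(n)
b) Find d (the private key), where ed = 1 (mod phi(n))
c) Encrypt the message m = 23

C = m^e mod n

Step 1: n = 7 * 13 = 91.
Step 2: phi(n) = (7-1)(13-1) = 6 * 12 = 72.
Step 3: Find d = 17^(-1) mod 72 = 17.
  Verify: 17 * 17 = 289 = 1 (mod 72).
Step 4: C = 23^17 mod 91 = 4.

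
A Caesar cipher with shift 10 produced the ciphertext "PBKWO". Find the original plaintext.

Step 1: Reverse the shift by subtracting 10 from each letter position.
  P (position 15) -> position (15-10) mod 26 = 5 -> F
  B (position 1) -> position (1-10) mod 26 = 17 -> R
  K (position 10) -> position (10-10) mod 26 = 0 -> A
  W (position 22) -> position (22-10) mod 26 = 12 -> M
  O (position 14) -> position (14-10) mod 26 = 4 -> E
Decrypted message: FRAME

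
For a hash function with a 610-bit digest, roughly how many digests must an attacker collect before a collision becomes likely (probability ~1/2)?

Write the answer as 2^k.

Step 1: The birthday paradox gives collision probability ~50% after sqrt(2^n) = 2^(n/2) hashes.
Step 2: For 610-bit output: 2^(610/2) = 2^305.
Step 3: Approximately 2^305 hash computations needed.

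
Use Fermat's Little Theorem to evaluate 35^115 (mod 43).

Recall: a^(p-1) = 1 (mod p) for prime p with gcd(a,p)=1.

Step 1: Since 43 is prime, by Fermat's Little Theorem: 35^42 = 1 (mod 43).
Step 2: Reduce exponent: 115 mod 42 = 31.
Step 3: So 35^115 = 35^31 (mod 43).
Step 4: 35^31 mod 43 = 4.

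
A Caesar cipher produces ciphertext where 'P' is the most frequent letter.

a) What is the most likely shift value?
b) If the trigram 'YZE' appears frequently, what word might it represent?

Step 1: In English, 'E' is the most frequent letter (12.7%).
Step 2: The most frequent ciphertext letter is 'P' (position 15).
Step 3: Shift = (15 - 4) mod 26 = 11.
Step 4: Decrypt 'YZE' by shifting back 11:
  Y -> N
  Z -> O
  E -> T
Step 5: 'YZE' decrypts to 'NOT'.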